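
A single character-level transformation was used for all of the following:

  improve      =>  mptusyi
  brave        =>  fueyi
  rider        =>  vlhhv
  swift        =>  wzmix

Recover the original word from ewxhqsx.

attempt

Shifts by position in improve: pos 0: i→m (+4), pos 1: m→p (+3), pos 2: p→t (+4), pos 3: r→u (+3) — repeating every 2. A repeating key of period 2 is used — shifts +4, +3 over and over.
Undoing it on ewxhqsx: e−4=a, w−3=t, x−4=t, h−3=e, q−4=m, s−3=p, x−4=t.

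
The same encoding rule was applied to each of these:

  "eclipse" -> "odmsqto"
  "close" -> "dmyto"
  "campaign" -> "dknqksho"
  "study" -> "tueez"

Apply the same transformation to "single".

The shift depends on letter class: consonant c→d is +1, but vowel e→o is +10. The rule splits by letter class: vowels +10, consonants +1.
For single: s(cons)+1=t, i(vowel)+10=s, n(cons)+1=o, g(cons)+1=h, l(cons)+1=m, e(vowel)+10=o.

tsohmo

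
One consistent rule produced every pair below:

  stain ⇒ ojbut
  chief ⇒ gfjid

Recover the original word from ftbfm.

lease

The output letters match the input read backwards, each shifted +1: stain reversed is niats. Read the word backwards and shift each letter +1.
Reversing it on ftbfm: shift back: f−1=e, t−1=s, b−1=a, f−1=e, m−1=l → esael; then reverse → lease.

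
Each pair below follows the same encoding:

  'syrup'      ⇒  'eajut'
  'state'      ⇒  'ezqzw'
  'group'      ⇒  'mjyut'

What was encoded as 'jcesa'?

risky

s(18)→e(4) and y(24)→a(0) fit y≡21x+16 (mod 26); the inverse of 21 mod 26 is 5. This is an affine cipher: with a=0,…,z=25, each position x becomes (21x+16) mod 26.
Reversing it on jcesa: j(9)→5·(9−16)≡17=r; c(2)→5·(2−16)≡8=i; e(4)→5·(4−16)≡18=s; s(18)→5·(18−16)≡10=k; a(0)→5·(0−16)≡24=y (all mod 26).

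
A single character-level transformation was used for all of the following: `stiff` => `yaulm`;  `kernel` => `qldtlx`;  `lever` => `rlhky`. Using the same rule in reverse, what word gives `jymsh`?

drama

The shifts repeat in a cycle of length 3: positions 0,1,… shift by +6, +7, +12, then the pattern repeats.
Reversing it on jymsh: j−6=d, y−7=r, m−12=a, s−6=m, h−7=a.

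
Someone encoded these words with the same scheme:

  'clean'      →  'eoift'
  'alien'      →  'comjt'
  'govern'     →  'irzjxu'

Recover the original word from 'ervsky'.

The shift increases by 1 at each position, starting from +2: 2, 3, 4, ….
Undoing it on ervsky: e−2=c, r−3=o, v−4=r, s−5=n, k−6=e, y−7=r.

corner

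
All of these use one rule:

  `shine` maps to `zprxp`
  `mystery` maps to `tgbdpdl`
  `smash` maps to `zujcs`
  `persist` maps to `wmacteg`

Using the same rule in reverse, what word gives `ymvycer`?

remorse

In shine: s→z is +7, h→p is +8, i→r is +9, n→x is +10 — the shift increases by 1 each position. Each letter shifts forward by (position + 7), i.e. 7, 8, 9, … — the shift grows by one for each successive letter.
Reversing it on ymvycer: y−7=r, m−8=e, v−9=m, y−10=o, c−11=r, e−12=s, r−13=e.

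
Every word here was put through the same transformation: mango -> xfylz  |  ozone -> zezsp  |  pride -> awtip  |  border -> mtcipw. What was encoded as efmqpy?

Shifts by position in mango: pos 0: m→x (+11), pos 1: a→f (+5), pos 2: n→y (+11), pos 3: g→l (+5) — repeating every 2. A repeating key of period 2 is used — shifts +11, +5 over and over.
Reversing it on efmqpy: e−11=t, f−5=a, m−11=b, q−5=l, p−11=e, y−5=t.

tablet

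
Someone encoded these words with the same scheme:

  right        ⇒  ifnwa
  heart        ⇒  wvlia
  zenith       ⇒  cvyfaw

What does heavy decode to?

often

Treating letters as 0–25, the rule is x ↦ 9x + 11 (mod 26).
Undoing it on heavy: h(7)→3·(7−11)≡14=o; e(4)→3·(4−11)≡5=f; a(0)→3·(0−11)≡19=t; v(21)→3·(21−11)≡4=e; y(24)→3·(24−11)≡13=n (all mod 26).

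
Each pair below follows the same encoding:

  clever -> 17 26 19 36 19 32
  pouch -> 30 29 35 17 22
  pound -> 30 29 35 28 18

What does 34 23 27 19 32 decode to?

timer

c is letter #3 and maps to 17: an offset of 14. The number is (letter's place in the alphabet, a=1) + 14.
Undoing it on 34 23 27 19 32: 34→(34−14)÷1=20=t, 23→(23−14)÷1=9=i, 27→(27−14)÷1=13=m, 19→(19−14)÷1=5=e, 32→(32−14)÷1=18=r.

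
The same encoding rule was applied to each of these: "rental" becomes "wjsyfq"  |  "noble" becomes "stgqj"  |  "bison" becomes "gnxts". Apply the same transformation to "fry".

kwd

Compare letters: r→w is +5, e→j is +5, n→s is +5 — a constant shift. Each letter is shifted forward by 5 in the alphabet (a Caesar shift of +5).
On fry: f+5=k, r+5=w, y+5=d.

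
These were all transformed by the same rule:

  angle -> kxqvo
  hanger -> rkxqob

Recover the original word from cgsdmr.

switch

Compare letters: a→k is +10, n→x is +10, g→q is +10 — a constant shift. This is a Caesar cipher with shift 10.
Reversing it on cgsdmr: c−10=s, g−10=w, s−10=i, d−10=t, m−10=c, r−10=h.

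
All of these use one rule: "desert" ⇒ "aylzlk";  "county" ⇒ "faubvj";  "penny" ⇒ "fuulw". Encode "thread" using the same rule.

khlyoa

The output letters match the input read backwards, each shifted +7: desert reversed is tresed. Read the word backwards and shift each letter +7.
On thread: reverse → daerht; then shift: d+7=k, a+7=h, e+7=l, r+7=y, h+7=o, t+7=a.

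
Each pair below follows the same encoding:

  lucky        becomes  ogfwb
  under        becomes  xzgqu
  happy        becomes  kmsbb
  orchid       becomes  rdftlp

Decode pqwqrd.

It's a Vigenère-style cipher with numeric key [3,12]: position i shifts by key[i mod 2].
Undoing it on pqwqrd: p−3=m, q−12=e, w−3=t, q−12=e, r−3=o, d−12=r.

meteor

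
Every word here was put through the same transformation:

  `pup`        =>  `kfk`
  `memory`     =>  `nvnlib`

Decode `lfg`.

out

Each letter is replaced by its mirror in the alphabet: a↔z, b↔y, c↔x, and so on (the Atbash cipher).
Undoing it on lfg: l↔o, f↔u, g↔t.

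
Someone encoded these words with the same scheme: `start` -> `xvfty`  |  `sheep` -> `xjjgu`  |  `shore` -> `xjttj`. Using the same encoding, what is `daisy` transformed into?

Shifts by position in start: pos 0: s→x (+5), pos 1: t→v (+2), pos 2: a→f (+5), pos 3: r→t (+2) — repeating every 2. A repeating key of period 2 is used — shifts +5, +2 over and over.
For daisy: d+5=i, a+2=c, i+5=n, s+2=u, y+5=d.

icnud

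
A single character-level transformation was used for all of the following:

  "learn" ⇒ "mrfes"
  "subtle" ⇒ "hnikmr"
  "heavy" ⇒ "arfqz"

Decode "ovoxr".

l(11)→m(12) and e(4)→r(17) fit y≡3x+5 (mod 26); the inverse of 3 mod 26 is 9. Treating letters as 0–25, the rule is x ↦ 3x + 5 (mod 26).
Undoing it on ovoxr: o(14)→9·(14−5)≡3=d; v(21)→9·(21−5)≡14=o; o(14)→9·(14−5)≡3=d; x(23)→9·(23−5)≡6=g; r(17)→9·(17−5)≡4=e (all mod 26).

dodge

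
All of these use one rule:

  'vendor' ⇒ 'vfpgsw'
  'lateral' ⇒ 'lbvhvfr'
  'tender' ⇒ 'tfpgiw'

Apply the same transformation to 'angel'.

In vendor: v→v is +0, e→f is +1, n→p is +2, d→g is +3 — the shift increases by 1 each position. Letter i (0-indexed) is shifted by i+0, so successive shifts are 0, 1, 2, ….
On angel: a+0=a, n+1=o, g+2=i, e+3=h, l+4=p.

aoihp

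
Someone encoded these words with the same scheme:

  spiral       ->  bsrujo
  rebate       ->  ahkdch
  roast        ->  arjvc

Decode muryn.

Shifts by position in spiral: pos 0: s→b (+9), pos 1: p→s (+3), pos 2: i→r (+9), pos 3: r→u (+3) — repeating every 2. It's a Vigenère-style cipher with numeric key [9,3]: position i shifts by key[i mod 2].
Reversing it on muryn: m−9=d, u−3=r, r−9=i, y−3=v, n−9=e.

drive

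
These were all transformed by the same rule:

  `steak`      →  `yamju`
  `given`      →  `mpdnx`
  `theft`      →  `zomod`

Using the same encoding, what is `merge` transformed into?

slzpo

Letter i (0-indexed) is shifted by i+6, so successive shifts are 6, 7, 8, ….
For merge: m+6=s, e+7=l, r+8=z, g+9=p, e+10=o.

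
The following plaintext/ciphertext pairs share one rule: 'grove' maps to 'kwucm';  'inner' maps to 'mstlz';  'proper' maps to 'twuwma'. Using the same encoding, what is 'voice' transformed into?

Each letter shifts forward by (position + 4), i.e. 4, 5, 6, … — the shift grows by one for each successive letter.
For voice: v+4=z, o+5=t, i+6=o, c+7=j, e+8=m.

ztojm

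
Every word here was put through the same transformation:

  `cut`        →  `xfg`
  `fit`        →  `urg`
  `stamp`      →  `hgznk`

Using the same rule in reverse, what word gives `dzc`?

Each pair mirrors across the alphabet (c↔x, u↔f, t↔g): positions sum to 25. Letters are reflected about the middle of the alphabet (position → 25−position): Atbash.
Undoing it on dzc: d↔w, z↔a, c↔x.

wax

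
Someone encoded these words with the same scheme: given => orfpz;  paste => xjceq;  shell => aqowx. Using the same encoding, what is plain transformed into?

xuktz

In given: g→o is +8, i→r is +9, v→f is +10, e→p is +11 — the shift increases by 1 each position. Letter i (0-indexed) is shifted by i+8, so successive shifts are 8, 9, 10, ….
On plain: p+8=x, l+9=u, a+10=k, i+11=t, n+12=z.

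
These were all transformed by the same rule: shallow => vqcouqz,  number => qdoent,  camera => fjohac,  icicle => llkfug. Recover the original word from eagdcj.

breath

The shifts repeat in a cycle of length 3: positions 0,1,… shift by +3, +9, +2, then the pattern repeats.
Reversing it on eagdcj: e−3=b, a−9=r, g−2=e, d−3=a, c−9=t, j−2=h.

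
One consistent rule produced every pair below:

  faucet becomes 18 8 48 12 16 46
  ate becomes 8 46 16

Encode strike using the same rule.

44 46 42 24 28 16

f(#6)→18 and a(#1)→8: differences scale by 2, so n = 2·pos + 6. With a=1..z=26, the number is 2·pos + 6.
For strike: s=19→44, t=20→46, r=18→42, i=9→24, k=11→28, e=5→16.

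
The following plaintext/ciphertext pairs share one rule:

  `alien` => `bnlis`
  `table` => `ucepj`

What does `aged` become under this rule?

Each letter shifts forward by (position + 1), i.e. 1, 2, 3, … — the shift grows by one for each successive letter.
On aged: a+1=b, g+2=i, e+3=h, d+4=h.

bihh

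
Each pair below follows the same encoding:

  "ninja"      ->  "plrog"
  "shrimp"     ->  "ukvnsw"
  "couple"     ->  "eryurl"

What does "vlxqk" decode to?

title

In ninja: n→p is +2, i→l is +3, n→r is +4, j→o is +5 — the shift increases by 1 each position. Letter i (0-indexed) is shifted by i+2, so successive shifts are 2, 3, 4, ….
Decoding vlxqk: v−2=t, l−3=i, x−4=t, q−5=l, k−6=e.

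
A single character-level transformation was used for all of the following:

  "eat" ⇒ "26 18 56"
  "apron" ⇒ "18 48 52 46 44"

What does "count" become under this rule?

e(#5)→26 and a(#1)→18: differences scale by 2, so n = 2·pos + 16. With a=1..z=26, the number is 2·pos + 16.
For count: c=3→22, o=15→46, u=21→58, n=14→44, t=20→56.

22 46 58 44 56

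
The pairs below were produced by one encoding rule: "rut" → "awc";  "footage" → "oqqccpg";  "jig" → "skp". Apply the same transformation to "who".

The rule splits by letter class: vowels +2, consonants +9.
For who: w(cons)+9=f, h(cons)+9=q, o(vowel)+2=q.

fqq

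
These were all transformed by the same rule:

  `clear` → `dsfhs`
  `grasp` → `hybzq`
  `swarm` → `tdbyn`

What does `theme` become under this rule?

Shifts by position in clear: pos 0: c→d (+1), pos 1: l→s (+7), pos 2: e→f (+1), pos 3: a→h (+7) — repeating every 2. A repeating key of period 2 is used — shifts +1, +7 over and over.
Applying it to theme: t+1=u, h+7=o, e+1=f, m+7=t, e+1=f.

uoftf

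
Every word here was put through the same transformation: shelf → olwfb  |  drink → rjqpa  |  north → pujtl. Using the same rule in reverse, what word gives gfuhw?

globe

s(18)→o(14) and h(7)→l(11) fit y≡5x+2 (mod 26); the inverse of 5 mod 26 is 21. Treating letters as 0–25, the rule is x ↦ 5x + 2 (mod 26).
Decoding gfuhw: g(6)→21·(6−2)≡6=g; f(5)→21·(5−2)≡11=l; u(20)→21·(20−2)≡14=o; h(7)→21·(7−2)≡1=b; w(22)→21·(22−2)≡4=e (all mod 26).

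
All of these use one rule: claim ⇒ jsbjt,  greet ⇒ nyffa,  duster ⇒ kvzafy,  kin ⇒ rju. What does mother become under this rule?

tpaofy

Two shifts are in play — +1 for a/e/i/o/u, +7 for every other letter.
Applying it to mother: m(cons)+7=t, o(vowel)+1=p, t(cons)+7=a, h(cons)+7=o, e(vowel)+1=f, r(cons)+7=y.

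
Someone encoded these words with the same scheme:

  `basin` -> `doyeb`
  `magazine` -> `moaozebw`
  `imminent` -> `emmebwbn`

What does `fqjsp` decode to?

Each letter's alphabet position (a=0..z=25) is mapped through 15·x+14 mod 26 — an affine cipher.
Undoing it on fqjsp: f(5)→7·(5−14)≡15=p; q(16)→7·(16−14)≡14=o; j(9)→7·(9−14)≡17=r; s(18)→7·(18−14)≡2=c; p(15)→7·(15−14)≡7=h (all mod 26).

porch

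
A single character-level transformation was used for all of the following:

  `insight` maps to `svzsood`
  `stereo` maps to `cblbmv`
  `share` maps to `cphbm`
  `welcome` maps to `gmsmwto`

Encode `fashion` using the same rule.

pizrqvx

A repeating key of period 3 is used — shifts +10, +8, +7 over and over.
On fashion: f+10=p, a+8=i, s+7=z, h+10=r, i+8=q, o+7=v, n+10=x.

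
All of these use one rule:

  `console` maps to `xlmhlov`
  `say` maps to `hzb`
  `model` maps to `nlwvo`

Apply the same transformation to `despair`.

Each pair mirrors across the alphabet (c↔x, o↔l, n↔m): positions sum to 25. Letters are reflected about the middle of the alphabet (position → 25−position): Atbash.
Applying it to despair: d↔w, e↔v, s↔h, p↔k, a↔z, i↔r, r↔i.

wvhkzri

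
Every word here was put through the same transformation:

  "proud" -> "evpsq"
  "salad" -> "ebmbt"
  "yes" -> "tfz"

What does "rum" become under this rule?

Two steps: reverse the string, then apply a Caesar shift of +1.
On rum: reverse → mur; then shift: m+1=n, u+1=v, r+1=s.

nvs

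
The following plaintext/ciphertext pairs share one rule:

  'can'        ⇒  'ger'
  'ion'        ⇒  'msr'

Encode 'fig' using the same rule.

Each letter is shifted forward by 4 in the alphabet (a Caesar shift of +4).
For fig: f+4=j, i+4=m, g+4=k.

jmk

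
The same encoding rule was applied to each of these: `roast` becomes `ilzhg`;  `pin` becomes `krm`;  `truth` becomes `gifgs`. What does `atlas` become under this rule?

zgozh

Each pair mirrors across the alphabet (r↔i, o↔l, a↔z): positions sum to 25. This is the alphabet-reversal cipher (Atbash): a becomes z, b becomes y, etc.
On atlas: a↔z, t↔g, l↔o, a↔z, s↔h.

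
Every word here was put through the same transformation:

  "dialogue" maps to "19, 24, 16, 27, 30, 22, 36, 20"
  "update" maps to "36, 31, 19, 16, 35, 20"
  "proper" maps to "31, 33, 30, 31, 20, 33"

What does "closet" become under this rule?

18, 27, 30, 34, 20, 35

Each letter is replaced by its alphabet position (a=1..z=26) + 15.
Applying it to closet: c=3→18, l=12→27, o=15→30, s=19→34, e=5→20, t=20→35.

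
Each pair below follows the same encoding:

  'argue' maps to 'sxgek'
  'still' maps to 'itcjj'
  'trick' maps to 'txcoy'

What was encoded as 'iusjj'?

a(0)→s(18) and r(17)→x(23) fit y≡11x+18 (mod 26); the inverse of 11 mod 26 is 19. Each letter's alphabet position (a=0..z=25) is mapped through 11·x+18 mod 26 — an affine cipher.
Reversing it on iusjj: i(8)→19·(8−18)≡18=s; u(20)→19·(20−18)≡12=m; s(18)→19·(18−18)≡0=a; j(9)→19·(9−18)≡11=l; j(9)→19·(9−18)≡11=l (all mod 26).

small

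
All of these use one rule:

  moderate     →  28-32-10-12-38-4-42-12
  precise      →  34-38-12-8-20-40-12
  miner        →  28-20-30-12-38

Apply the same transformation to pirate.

34-20-38-4-42-12

The formula is n = 2×(alphabet index, a=1) + 2.
On pirate: p=16→34, i=9→20, r=18→38, a=1→4, t=20→42, e=5→12.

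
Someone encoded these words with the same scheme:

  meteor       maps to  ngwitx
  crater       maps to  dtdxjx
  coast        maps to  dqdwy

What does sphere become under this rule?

trkiwk

In meteor: m→n is +1, e→g is +2, t→w is +3, e→i is +4 — the shift increases by 1 each position. Letter i (0-indexed) is shifted by i+1, so successive shifts are 1, 2, 3, ….
Applying it to sphere: s+1=t, p+2=r, h+3=k, e+4=i, r+5=w, e+6=k.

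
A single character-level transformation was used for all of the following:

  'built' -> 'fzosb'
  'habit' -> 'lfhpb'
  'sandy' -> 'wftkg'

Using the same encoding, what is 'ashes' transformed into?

exnla

Letter i (0-indexed) is shifted by i+4, so successive shifts are 4, 5, 6, ….
Applying it to ashes: a+4=e, s+5=x, h+6=n, e+7=l, s+8=a.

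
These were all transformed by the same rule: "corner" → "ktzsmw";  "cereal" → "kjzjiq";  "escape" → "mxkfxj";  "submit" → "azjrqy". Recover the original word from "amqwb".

shirt

The shifts repeat in a cycle of length 2: positions 0,1,… shift by +8, +5, then the pattern repeats.
Undoing it on amqwb: a−8=s, m−5=h, q−8=i, w−5=r, b−8=t.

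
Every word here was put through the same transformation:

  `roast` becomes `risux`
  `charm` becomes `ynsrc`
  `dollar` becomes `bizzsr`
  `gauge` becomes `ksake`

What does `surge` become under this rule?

uarke

This is an affine cipher: with a=0,…,z=25, each position x becomes (3x+18) mod 26.
Applying it to surge: s(18)→3·18+18≡20=u; u(20)→3·20+18≡0=a; r(17)→3·17+18≡17=r; g(6)→3·6+18≡10=k; e(4)→3·4+18≡4=e (all mod 26).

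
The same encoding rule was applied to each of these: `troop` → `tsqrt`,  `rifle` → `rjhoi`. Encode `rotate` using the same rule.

rpvdxj

In troop: t→t is +0, r→s is +1, o→q is +2, o→r is +3 — the shift increases by 1 each position. Each letter shifts forward by its position index (0, 1, 2, …) — the shift grows by one for each successive letter.
On rotate: r+0=r, o+1=p, t+2=v, a+3=d, t+4=x, e+5=j.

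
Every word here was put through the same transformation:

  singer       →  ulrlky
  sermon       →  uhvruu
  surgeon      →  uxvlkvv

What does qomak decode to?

olive

In singer: s→u is +2, i→l is +3, n→r is +4, g→l is +5 — the shift increases by 1 each position. The shift increases by 1 at each position, starting from +2: 2, 3, 4, ….
Reversing it on qomak: q−2=o, o−3=l, m−4=i, a−5=v, k−6=e.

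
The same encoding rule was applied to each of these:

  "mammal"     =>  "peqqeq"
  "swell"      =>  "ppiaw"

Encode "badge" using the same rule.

The output letters match the input read backwards, each shifted +4: mammal reversed is lammam. The word is reversed, then every letter is shifted forward by 4.
On badge: reverse → egdab; then shift: e+4=i, g+4=k, d+4=h, a+4=e, b+4=f.

ikhef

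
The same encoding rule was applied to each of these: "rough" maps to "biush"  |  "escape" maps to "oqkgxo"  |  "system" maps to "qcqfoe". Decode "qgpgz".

salad

Each letter's alphabet position (a=0..z=25) is mapped through 15·x+6 mod 26 — an affine cipher.
Reversing it on qgpgz: q(16)→7·(16−6)≡18=s; g(6)→7·(6−6)≡0=a; p(15)→7·(15−6)≡11=l; g(6)→7·(6−6)≡0=a; z(25)→7·(25−6)≡3=d (all mod 26).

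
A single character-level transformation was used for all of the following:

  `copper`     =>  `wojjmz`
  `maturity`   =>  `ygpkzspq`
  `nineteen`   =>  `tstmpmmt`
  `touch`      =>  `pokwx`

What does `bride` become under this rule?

Treating letters as 0–25, the rule is x ↦ 21x + 6 (mod 26).
On bride: b(1)→21·1+6≡1=b; r(17)→21·17+6≡25=z; i(8)→21·8+6≡18=s; d(3)→21·3+6≡17=r; e(4)→21·4+6≡12=m (all mod 26).

bzsrm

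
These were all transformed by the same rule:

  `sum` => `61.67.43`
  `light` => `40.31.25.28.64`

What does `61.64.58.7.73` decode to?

straw

The formula is n = 3×(alphabet index, a=1) + 4.
Decoding 61.64.58.7.73: 61→(61−4)÷3=19=s, 64→(64−4)÷3=20=t, 58→(58−4)÷3=18=r, 7→(7−4)÷3=1=a, 73→(73−4)÷3=23=w.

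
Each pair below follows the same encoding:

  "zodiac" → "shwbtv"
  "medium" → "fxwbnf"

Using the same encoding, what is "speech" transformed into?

Compare letters: z→s is +19, o→h is +19, d→w is +19 — a constant shift. This is a Caesar cipher with shift 19.
On speech: s+19=l, p+19=i, e+19=x, e+19=x, c+19=v, h+19=a.

lixxva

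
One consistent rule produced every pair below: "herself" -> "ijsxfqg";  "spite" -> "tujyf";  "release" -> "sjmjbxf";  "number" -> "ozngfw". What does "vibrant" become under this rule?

Shifts by position in herself: pos 0: h→i (+1), pos 1: e→j (+5), pos 2: r→s (+1), pos 3: s→x (+5) — repeating every 2. A repeating key of period 2 is used — shifts +1, +5 over and over.
On vibrant: v+1=w, i+5=n, b+1=c, r+5=w, a+1=b, n+5=s, t+1=u.

wncwbsu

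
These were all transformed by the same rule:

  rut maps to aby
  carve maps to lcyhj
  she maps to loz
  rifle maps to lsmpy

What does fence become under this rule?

ljulm

The word is reversed, then every letter is shifted forward by 7.
Applying it to fence: reverse → ecnef; then shift: e+7=l, c+7=j, n+7=u, e+7=l, f+7=m.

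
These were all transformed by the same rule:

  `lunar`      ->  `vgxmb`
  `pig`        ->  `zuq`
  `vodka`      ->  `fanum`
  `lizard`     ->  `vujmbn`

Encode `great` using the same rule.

The shift depends on letter class: consonant l→v is +10, but vowel u→g is +12. Vowels shift forward by 12 and consonants shift forward by 10.
On great: g(cons)+10=q, r(cons)+10=b, e(vowel)+12=q, a(vowel)+12=m, t(cons)+10=d.

qbqmd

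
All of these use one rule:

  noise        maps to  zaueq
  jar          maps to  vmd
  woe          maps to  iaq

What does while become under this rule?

This is a Caesar cipher with shift 12.
For while: w+12=i, h+12=t, i+12=u, l+12=x, e+12=q.

ituxq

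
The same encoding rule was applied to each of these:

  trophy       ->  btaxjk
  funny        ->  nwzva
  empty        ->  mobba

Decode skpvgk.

It's a Vigenère-style cipher with numeric key [8,2,12]: position i shifts by key[i mod 3].
Reversing it on skpvgk: s−8=k, k−2=i, p−12=d, v−8=n, g−2=e, k−12=y.

kidney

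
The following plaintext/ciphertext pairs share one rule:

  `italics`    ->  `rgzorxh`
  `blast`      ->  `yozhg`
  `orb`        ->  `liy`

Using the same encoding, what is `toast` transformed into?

Each pair mirrors across the alphabet (i↔r, t↔g, a↔z): positions sum to 25. Letters are reflected about the middle of the alphabet (position → 25−position): Atbash.
On toast: t↔g, o↔l, a↔z, s↔h, t↔g.

glzhg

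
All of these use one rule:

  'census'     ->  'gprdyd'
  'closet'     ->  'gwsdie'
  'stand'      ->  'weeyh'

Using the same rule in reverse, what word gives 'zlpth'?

A repeating key of period 2 is used — shifts +4, +11 over and over.
Decoding zlpth: z−4=v, l−11=a, p−4=l, t−11=i, h−4=d.

valid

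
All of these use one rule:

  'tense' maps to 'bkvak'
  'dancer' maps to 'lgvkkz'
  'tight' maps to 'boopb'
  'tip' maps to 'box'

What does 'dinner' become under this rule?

The shift depends on letter class: consonant t→b is +8, but vowel e→k is +6. Vowels shift forward by 6 and consonants shift forward by 8.
Applying it to dinner: d(cons)+8=l, i(vowel)+6=o, n(cons)+8=v, n(cons)+8=v, e(vowel)+6=k, r(cons)+8=z.

lovvkz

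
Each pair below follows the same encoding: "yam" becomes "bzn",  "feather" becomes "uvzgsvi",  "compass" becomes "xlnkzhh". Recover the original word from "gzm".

Each pair mirrors across the alphabet (y↔b, a↔z, m↔n): positions sum to 25. Letters are reflected about the middle of the alphabet (position → 25−position): Atbash.
Undoing it on gzm: g↔t, z↔a, m↔n.

tan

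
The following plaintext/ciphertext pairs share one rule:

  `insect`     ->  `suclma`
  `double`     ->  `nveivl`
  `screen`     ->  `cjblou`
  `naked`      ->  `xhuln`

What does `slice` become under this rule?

cssjo

A repeating key of period 2 is used — shifts +10, +7 over and over.
On slice: s+10=c, l+7=s, i+10=s, c+7=j, e+10=o.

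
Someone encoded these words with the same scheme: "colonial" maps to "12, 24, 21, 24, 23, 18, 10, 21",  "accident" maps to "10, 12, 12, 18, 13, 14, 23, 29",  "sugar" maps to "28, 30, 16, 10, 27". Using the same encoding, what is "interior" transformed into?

The number is (letter's place in the alphabet, a=1) + 9.
Applying it to interior: i=9→18, n=14→23, t=20→29, e=5→14, r=18→27, i=9→18, o=15→24, r=18→27.

18, 23, 29, 14, 27, 18, 24, 27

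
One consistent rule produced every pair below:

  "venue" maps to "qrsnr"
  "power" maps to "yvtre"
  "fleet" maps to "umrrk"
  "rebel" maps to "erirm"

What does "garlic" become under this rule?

xfemdl

Each letter's alphabet position (a=0..z=25) is mapped through 3·x+5 mod 26 — an affine cipher.
Applying it to garlic: g(6)→3·6+5≡23=x; a(0)→3·0+5≡5=f; r(17)→3·17+5≡4=e; l(11)→3·11+5≡12=m; i(8)→3·8+5≡3=d; c(2)→3·2+5≡11=l (all mod 26).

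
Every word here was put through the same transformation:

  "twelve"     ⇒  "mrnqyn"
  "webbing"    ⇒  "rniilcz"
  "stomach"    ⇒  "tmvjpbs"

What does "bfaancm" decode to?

current

t(19)→m(12) and w(22)→r(17) fit y≡19x+15 (mod 26); the inverse of 19 mod 26 is 11. Each letter's alphabet position (a=0..z=25) is mapped through 19·x+15 mod 26 — an affine cipher.
Decoding bfaancm: b(1)→11·(1−15)≡2=c; f(5)→11·(5−15)≡20=u; a(0)→11·(0−15)≡17=r; a(0)→11·(0−15)≡17=r; n(13)→11·(13−15)≡4=e; c(2)→11·(2−15)≡13=n; m(12)→11·(12−15)≡19=t (all mod 26).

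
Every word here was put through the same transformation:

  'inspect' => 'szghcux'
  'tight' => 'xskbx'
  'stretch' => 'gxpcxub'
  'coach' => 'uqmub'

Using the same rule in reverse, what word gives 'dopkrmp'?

i(8)→s(18) and n(13)→z(25) fit y≡17x+12 (mod 26); the inverse of 17 mod 26 is 23. Treating letters as 0–25, the rule is x ↦ 17x + 12 (mod 26).
Undoing it on dopkrmp: d(3)→23·(3−12)≡1=b; o(14)→23·(14−12)≡20=u; p(15)→23·(15−12)≡17=r; k(10)→23·(10−12)≡6=g; r(17)→23·(17−12)≡11=l; m(12)→23·(12−12)≡0=a; p(15)→23·(15−12)≡17=r (all mod 26).

burglar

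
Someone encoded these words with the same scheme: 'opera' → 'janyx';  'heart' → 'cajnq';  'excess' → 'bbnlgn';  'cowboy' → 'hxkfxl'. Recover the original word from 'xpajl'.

Two steps: reverse the string, then apply a Caesar shift of +9.
Undoing it on xpajl: shift back: x−9=o, p−9=g, a−9=r, j−9=a, l−9=c → ograc; then reverse → cargo.

cargo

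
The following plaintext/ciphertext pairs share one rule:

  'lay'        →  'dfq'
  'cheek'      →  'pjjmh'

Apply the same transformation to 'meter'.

The output letters match the input read backwards, each shifted +5: lay reversed is yal. The word is reversed, then every letter is shifted forward by 5.
On meter: reverse → retem; then shift: r+5=w, e+5=j, t+5=y, e+5=j, m+5=r.

wjyjr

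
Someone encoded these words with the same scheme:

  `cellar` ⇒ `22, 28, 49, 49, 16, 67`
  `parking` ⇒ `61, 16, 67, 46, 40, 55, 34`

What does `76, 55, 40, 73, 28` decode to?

c(#3)→22 and e(#5)→28: differences scale by 3, so n = 3·pos + 13. Each letter becomes 3×(its alphabet position, a=1..z=26) + 13.
Reversing it on 76, 55, 40, 73, 28: 76→(76−13)÷3=21=u, 55→(55−13)÷3=14=n, 40→(40−13)÷3=9=i, 73→(73−13)÷3=20=t, 28→(28−13)÷3=5=e.

unite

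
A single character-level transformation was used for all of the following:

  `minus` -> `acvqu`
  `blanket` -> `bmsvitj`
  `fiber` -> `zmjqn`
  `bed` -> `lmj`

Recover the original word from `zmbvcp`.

hunter

Two steps: reverse the string, then apply a Caesar shift of +8.
Decoding zmbvcp: shift back: z−8=r, m−8=e, b−8=t, v−8=n, c−8=u, p−8=h → retnuh; then reverse → hunter.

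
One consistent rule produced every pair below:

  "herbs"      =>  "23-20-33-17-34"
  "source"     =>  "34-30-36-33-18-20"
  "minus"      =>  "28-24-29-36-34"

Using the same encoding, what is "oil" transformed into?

h is letter #8 and maps to 23: an offset of 15. The number is (letter's place in the alphabet, a=1) + 15.
Applying it to oil: o=15→30, i=9→24, l=12→27.

30-24-27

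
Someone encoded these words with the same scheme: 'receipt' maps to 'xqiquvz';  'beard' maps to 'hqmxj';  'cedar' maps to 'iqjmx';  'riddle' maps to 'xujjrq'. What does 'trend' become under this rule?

zxqtj

Vowels shift forward by 12 and consonants shift forward by 6.
Applying it to trend: t(cons)+6=z, r(cons)+6=x, e(vowel)+12=q, n(cons)+6=t, d(cons)+6=j.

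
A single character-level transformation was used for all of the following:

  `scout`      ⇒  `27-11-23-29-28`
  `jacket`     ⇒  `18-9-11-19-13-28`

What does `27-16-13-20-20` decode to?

The number is (letter's place in the alphabet, a=1) + 8.
Decoding 27-16-13-20-20: 27→(27−8)÷1=19=s, 16→(16−8)÷1=8=h, 13→(13−8)÷1=5=e, 20→(20−8)÷1=12=l, 20→(20−8)÷1=12=l.

shell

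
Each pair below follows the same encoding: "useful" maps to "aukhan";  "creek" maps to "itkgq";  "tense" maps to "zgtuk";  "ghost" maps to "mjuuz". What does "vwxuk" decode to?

purse

Shifts by position in useful: pos 0: u→a (+6), pos 1: s→u (+2), pos 2: e→k (+6), pos 3: f→h (+2) — repeating every 2. A repeating key of period 2 is used — shifts +6, +2 over and over.
Undoing it on vwxuk: v−6=p, w−2=u, x−6=r, u−2=s, k−6=e.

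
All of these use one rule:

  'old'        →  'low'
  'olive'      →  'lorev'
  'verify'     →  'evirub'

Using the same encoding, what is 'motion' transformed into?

Each pair mirrors across the alphabet (o↔l, l↔o, d↔w): positions sum to 25. Letters are reflected about the middle of the alphabet (position → 25−position): Atbash.
On motion: m↔n, o↔l, t↔g, i↔r, o↔l, n↔m.

nlgrlm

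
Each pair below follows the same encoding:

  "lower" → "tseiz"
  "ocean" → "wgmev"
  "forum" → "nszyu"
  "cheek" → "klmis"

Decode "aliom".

shake

It's a Vigenère-style cipher with numeric key [8,4]: position i shifts by key[i mod 2].
Undoing it on aliom: a−8=s, l−4=h, i−8=a, o−4=k, m−8=e.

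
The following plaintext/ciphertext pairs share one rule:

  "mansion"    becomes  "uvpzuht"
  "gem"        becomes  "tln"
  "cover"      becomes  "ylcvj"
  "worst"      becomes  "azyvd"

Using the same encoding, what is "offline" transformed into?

lupsmmv

The output letters match the input read backwards, each shifted +7: mansion reversed is noisnam. Read the word backwards and shift each letter +7.
For offline: reverse → enilffo; then shift: e+7=l, n+7=u, i+7=p, l+7=s, f+7=m, f+7=m, o+7=v.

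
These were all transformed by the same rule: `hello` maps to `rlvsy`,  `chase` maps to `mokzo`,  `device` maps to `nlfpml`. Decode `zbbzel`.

pursue

Shifts by position in hello: pos 0: h→r (+10), pos 1: e→l (+7), pos 2: l→v (+10), pos 3: l→s (+7) — repeating every 2. It's a Vigenère-style cipher with numeric key [10,7]: position i shifts by key[i mod 2].
Reversing it on zbbzel: z−10=p, b−7=u, b−10=r, z−7=s, e−10=u, l−7=e.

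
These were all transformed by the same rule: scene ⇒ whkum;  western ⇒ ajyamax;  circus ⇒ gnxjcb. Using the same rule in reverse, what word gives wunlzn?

In scene: s→w is +4, c→h is +5, e→k is +6, n→u is +7 — the shift increases by 1 each position. Each letter shifts forward by (position + 4), i.e. 4, 5, 6, … — the shift grows by one for each successive letter.
Reversing it on wunlzn: w−4=s, u−5=p, n−6=h, l−7=e, z−8=r, n−9=e.

sphere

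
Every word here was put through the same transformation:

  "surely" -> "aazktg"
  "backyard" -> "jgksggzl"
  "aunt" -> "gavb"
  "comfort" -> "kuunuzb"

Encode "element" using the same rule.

ktkukvb

The shift depends on letter class: consonant s→a is +8, but vowel u→a is +6. Vowels shift forward by 6 and consonants shift forward by 8.
Applying it to element: e(vowel)+6=k, l(cons)+8=t, e(vowel)+6=k, m(cons)+8=u, e(vowel)+6=k, n(cons)+8=v, t(cons)+8=b.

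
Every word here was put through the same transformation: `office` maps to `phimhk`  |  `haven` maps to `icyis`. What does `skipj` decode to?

In office: o→p is +1, f→h is +2, f→i is +3, i→m is +4 — the shift increases by 1 each position. Each letter shifts forward by (position + 1), i.e. 1, 2, 3, … — the shift grows by one for each successive letter.
Reversing it on skipj: s−1=r, k−2=i, i−3=f, p−4=l, j−5=e.

rifle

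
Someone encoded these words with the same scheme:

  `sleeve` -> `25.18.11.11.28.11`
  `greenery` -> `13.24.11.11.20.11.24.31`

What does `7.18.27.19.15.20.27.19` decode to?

aluminum

s is letter #19 and maps to 25: an offset of 6. Letters become their 1-based position plus 6 (so a→7, b→8, …).
Undoing it on 7.18.27.19.15.20.27.19: 7→(7−6)÷1=1=a, 18→(18−6)÷1=12=l, 27→(27−6)÷1=21=u, 19→(19−6)÷1=13=m, 15→(15−6)÷1=9=i, 20→(20−6)÷1=14=n, 27→(27−6)÷1=21=u, 19→(19−6)÷1=13=m.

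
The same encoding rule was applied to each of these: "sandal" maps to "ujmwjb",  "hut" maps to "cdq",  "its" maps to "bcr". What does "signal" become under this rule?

The output letters match the input read backwards, each shifted +9: sandal reversed is ladnas. The word is reversed, then every letter is shifted forward by 9.
For signal: reverse → langis; then shift: l+9=u, a+9=j, n+9=w, g+9=p, i+9=r, s+9=b.

ujwprb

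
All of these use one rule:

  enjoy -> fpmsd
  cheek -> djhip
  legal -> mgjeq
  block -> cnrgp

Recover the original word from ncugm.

march

In enjoy: e→f is +1, n→p is +2, j→m is +3, o→s is +4 — the shift increases by 1 each position. Letter i (0-indexed) is shifted by i+1, so successive shifts are 1, 2, 3, ….
Decoding ncugm: n−1=m, c−2=a, u−3=r, g−4=c, m−5=h.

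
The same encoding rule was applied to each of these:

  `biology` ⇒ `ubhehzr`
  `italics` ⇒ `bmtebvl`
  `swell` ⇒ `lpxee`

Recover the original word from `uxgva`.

Compare letters: b→u is +19, i→b is +19, o→h is +19 — a constant shift. Every letter moves 19 places later in the alphabet, wrapping around z→a.
Reversing it on uxgva: u−19=b, x−19=e, g−19=n, v−19=c, a−19=h.

bench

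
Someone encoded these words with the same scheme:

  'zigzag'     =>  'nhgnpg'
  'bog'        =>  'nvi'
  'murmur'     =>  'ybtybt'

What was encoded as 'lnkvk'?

dodge

The output letters match the input read backwards, each shifted +7: zigzag reversed is gazgiz. Two steps: reverse the string, then apply a Caesar shift of +7.
Undoing it on lnkvk: shift back: l−7=e, n−7=g, k−7=d, v−7=o, k−7=d → egdod; then reverse → dodge.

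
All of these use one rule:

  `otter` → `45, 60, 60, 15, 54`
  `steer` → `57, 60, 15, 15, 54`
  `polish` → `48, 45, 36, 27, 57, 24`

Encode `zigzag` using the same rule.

78, 27, 21, 78, 3, 21

o(#15)→45 and t(#20)→60: differences scale by 3, so n = 3·pos + 0. The formula is n = 3×(alphabet index, a=1).
Applying it to zigzag: z=26→78, i=9→27, g=7→21, z=26→78, a=1→3, g=7→21.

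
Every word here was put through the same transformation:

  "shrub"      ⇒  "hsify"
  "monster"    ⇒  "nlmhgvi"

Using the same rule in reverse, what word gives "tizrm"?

Each pair mirrors across the alphabet (s↔h, h↔s, r↔i): positions sum to 25. This is the alphabet-reversal cipher (Atbash): a becomes z, b becomes y, etc.
Decoding tizrm: t↔g, i↔r, z↔a, r↔i, m↔n.

grain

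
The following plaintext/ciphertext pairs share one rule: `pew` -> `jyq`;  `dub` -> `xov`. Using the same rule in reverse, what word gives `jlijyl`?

proper

Compare letters: p→j is +20, e→y is +20, w→q is +20 — a constant shift. This is a Caesar cipher with shift 20.
Reversing it on jlijyl: j−20=p, l−20=r, i−20=o, j−20=p, y−20=e, l−20=r.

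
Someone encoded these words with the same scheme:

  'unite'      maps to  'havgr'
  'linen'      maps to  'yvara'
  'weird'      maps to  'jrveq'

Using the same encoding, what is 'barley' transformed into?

oneyrl

Compare letters: u→h is +13, n→a is +13, i→v is +13 — a constant shift. Every letter moves 13 places later in the alphabet, wrapping around z→a.
On barley: b+13=o, a+13=n, r+13=e, l+13=y, e+13=r, y+13=l.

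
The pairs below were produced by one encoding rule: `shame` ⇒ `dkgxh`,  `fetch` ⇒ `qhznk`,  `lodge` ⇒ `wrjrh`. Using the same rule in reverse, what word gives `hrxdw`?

worst

Shifts by position in shame: pos 0: s→d (+11), pos 1: h→k (+3), pos 2: a→g (+6), pos 3: m→x (+11), pos 4: e→h (+3) — repeating every 3. A repeating key of period 3 is used — shifts +11, +3, +6 over and over.
Decoding hrxdw: h−11=w, r−3=o, x−6=r, d−11=s, w−3=t.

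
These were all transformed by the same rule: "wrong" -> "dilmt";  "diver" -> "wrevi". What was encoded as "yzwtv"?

badge

Letters are reflected about the middle of the alphabet (position → 25−position): Atbash.
Decoding yzwtv: y↔b, z↔a, w↔d, t↔g, v↔e.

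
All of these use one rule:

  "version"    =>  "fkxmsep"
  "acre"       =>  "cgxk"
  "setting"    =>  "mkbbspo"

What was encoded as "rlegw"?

This is an affine cipher: with a=0,…,z=25, each position x becomes (15x+2) mod 26.
Reversing it on rlegw: r(17)→7·(17−2)≡1=b; l(11)→7·(11−2)≡11=l; e(4)→7·(4−2)≡14=o; g(6)→7·(6−2)≡2=c; w(22)→7·(22−2)≡10=k (all mod 26).

block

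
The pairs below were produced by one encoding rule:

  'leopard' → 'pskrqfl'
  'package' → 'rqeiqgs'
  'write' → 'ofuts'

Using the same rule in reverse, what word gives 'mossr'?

sweep

Each letter's alphabet position (a=0..z=25) is mapped through 7·x+16 mod 26 — an affine cipher.
Undoing it on mossr: m(12)→15·(12−16)≡18=s; o(14)→15·(14−16)≡22=w; s(18)→15·(18−16)≡4=e; s(18)→15·(18−16)≡4=e; r(17)→15·(17−16)≡15=p (all mod 26).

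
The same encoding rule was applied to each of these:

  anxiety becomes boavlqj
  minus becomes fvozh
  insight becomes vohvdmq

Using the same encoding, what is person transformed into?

glyhxo

a(0)→b(1) and n(13)→o(14) fit y≡9x+1 (mod 26); the inverse of 9 mod 26 is 3. This is an affine cipher: with a=0,…,z=25, each position x becomes (9x+1) mod 26.
Applying it to person: p(15)→9·15+1≡6=g; e(4)→9·4+1≡11=l; r(17)→9·17+1≡24=y; s(18)→9·18+1≡7=h; o(14)→9·14+1≡23=x; n(13)→9·13+1≡14=o (all mod 26).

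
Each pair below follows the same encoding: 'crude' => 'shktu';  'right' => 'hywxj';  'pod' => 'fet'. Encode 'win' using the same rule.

Compare letters: c→s is +16, r→h is +16, u→k is +16 — a constant shift. It's a constant shift of +16 (ROT16).
For win: w+16=m, i+16=y, n+16=d.

myd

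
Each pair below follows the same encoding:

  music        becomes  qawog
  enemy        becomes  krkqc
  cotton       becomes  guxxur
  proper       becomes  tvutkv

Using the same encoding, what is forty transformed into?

juvxc

Vowels shift forward by 6 and consonants shift forward by 4.
For forty: f(cons)+4=j, o(vowel)+6=u, r(cons)+4=v, t(cons)+4=x, y(cons)+4=c.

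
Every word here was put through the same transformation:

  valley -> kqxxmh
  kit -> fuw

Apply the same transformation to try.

The output letters match the input read backwards, each shifted +12: valley reversed is yellav. The word is reversed, then every letter is shifted forward by 12.
Applying it to try: reverse → yrt; then shift: y+12=k, r+12=d, t+12=f.

kdf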